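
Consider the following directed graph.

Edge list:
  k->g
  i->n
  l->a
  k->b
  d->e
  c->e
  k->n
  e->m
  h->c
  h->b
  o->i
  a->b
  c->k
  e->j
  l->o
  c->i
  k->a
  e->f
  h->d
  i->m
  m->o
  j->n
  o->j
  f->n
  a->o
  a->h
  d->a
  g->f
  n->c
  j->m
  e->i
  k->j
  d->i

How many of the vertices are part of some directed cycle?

13

A vertex is on a directed cycle iff it belongs to a strongly connected component of size ≥ 2 (or has a self-loop).
The vertices on cycles are {a, c, d, e, f, g, h, i, j, k, m, n, o} — 13 in total.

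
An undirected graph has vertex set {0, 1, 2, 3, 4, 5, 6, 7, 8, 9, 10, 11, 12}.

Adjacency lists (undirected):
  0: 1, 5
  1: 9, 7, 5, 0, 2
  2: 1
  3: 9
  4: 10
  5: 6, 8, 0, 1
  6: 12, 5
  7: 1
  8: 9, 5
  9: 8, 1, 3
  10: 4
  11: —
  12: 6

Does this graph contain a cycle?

Yes

DFS, tracking each vertex's parent; an edge to a visited non-parent vertex closes a cycle.
Start from 9:
visit 9 (parent –)
  visit 8 (parent 9)
    8–9: parent, skip
    visit 5 (parent 8)
      visit 6 (parent 5)
        visit 12 (parent 6)
          12–6: parent, skip
        6–5: parent, skip
      5–8: parent, skip
      visit 0 (parent 5)
        visit 1 (parent 0)
          1–9: 9 visited and ≠ parent → cycle
Cycle: 9 – 8 – 5 – 0 – 1 – 9.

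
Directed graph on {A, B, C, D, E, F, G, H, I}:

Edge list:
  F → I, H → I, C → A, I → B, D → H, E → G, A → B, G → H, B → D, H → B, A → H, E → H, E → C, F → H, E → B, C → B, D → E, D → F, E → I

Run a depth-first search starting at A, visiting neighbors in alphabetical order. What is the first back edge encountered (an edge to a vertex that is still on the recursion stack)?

E->B

DFS from A (visiting neighbors in alphabetical order); mark gray on enter, black on exit:
A gray
  B gray
    D gray
      E gray
        E→B: B is gray → back edge
First back edge: E → B.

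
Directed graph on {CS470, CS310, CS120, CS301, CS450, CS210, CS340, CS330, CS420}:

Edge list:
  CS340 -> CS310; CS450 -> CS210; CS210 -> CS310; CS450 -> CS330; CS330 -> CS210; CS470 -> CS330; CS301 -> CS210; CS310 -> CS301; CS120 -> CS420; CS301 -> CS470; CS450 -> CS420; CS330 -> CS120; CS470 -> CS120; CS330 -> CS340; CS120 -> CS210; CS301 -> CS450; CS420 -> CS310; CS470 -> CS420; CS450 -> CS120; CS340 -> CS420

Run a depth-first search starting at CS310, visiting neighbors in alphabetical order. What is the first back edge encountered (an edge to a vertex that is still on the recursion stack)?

DFS from CS310 (visiting neighbors in alphabetical order); mark gray on enter, black on exit:
CS310 gray
  CS301 gray
    CS210 gray
      CS210→CS310: CS310 is gray → back edge
First back edge: CS210 → CS310.

CS210→CS310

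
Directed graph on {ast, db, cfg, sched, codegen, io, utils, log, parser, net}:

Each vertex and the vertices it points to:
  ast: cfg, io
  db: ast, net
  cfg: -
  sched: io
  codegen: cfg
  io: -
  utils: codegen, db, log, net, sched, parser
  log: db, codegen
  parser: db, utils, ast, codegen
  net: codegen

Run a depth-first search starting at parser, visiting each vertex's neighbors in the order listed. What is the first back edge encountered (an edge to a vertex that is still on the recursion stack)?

utils→parser

DFS from parser (visiting each vertex's neighbors in the order listed); mark gray on enter, black on exit:
parser gray
  db gray
    ast gray
      cfg gray
      cfg black
      io gray
      io black
    ast black
    net gray
      codegen gray
        codegen→cfg: cfg black — skip
      codegen black
    net black
  db black
  utils gray
    utils→codegen: codegen black — skip
    utils→db: db black — skip
    log gray
      log→db: db black — skip
      log→codegen: codegen black — skip
    log black
    utils→net: net black — skip
    sched gray
      sched→io: io black — skip
    sched black
    utils→parser: parser is gray → back edge
First back edge: utils → parser.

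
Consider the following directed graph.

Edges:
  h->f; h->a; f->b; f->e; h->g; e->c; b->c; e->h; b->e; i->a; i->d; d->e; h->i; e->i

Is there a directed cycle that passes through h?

Yes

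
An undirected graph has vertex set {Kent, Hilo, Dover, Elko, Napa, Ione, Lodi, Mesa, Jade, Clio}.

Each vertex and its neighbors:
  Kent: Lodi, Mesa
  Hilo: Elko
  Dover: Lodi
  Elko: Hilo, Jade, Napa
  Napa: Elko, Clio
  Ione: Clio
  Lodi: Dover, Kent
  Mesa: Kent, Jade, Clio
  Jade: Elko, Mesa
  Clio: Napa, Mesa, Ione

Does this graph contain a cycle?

Yes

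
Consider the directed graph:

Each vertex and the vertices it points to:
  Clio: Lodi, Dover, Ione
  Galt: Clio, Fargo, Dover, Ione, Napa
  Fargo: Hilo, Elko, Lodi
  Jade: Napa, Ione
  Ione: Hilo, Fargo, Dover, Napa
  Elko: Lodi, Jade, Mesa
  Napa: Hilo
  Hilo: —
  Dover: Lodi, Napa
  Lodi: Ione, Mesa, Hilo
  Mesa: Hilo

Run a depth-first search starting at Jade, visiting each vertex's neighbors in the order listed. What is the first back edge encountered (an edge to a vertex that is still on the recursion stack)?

Lodi->Ione

DFS from Jade (visiting each vertex's neighbors in the order listed); mark gray on enter, black on exit:
Jade gray
  Napa gray
    Hilo gray
    Hilo black
  Napa black
  Ione gray
    Ione→Hilo: Hilo black — skip
    Fargo gray
      Fargo→Hilo: Hilo black — skip
      Elko gray
        Lodi gray
          Lodi→Ione: Ione is gray → back edge
First back edge: Lodi → Ione.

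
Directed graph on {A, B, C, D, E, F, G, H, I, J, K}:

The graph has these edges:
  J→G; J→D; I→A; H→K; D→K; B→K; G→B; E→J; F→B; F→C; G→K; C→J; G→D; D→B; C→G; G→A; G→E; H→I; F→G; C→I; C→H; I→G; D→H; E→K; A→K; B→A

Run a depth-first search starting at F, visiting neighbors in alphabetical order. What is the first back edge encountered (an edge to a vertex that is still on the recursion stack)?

DFS from F (visiting neighbors in alphabetical order); mark gray on enter, black on exit:
F gray
  B gray
    A gray
      K gray
      K black
    A black
    B→K: K black — skip
  B black
  C gray
    G gray
      G→A: A black — skip
      G→B: B black — skip
      D gray
        D→B: B black — skip
        H gray
          I gray
            I→A: A black — skip
            I→G: G is gray → back edge
First back edge: I → G.

I→G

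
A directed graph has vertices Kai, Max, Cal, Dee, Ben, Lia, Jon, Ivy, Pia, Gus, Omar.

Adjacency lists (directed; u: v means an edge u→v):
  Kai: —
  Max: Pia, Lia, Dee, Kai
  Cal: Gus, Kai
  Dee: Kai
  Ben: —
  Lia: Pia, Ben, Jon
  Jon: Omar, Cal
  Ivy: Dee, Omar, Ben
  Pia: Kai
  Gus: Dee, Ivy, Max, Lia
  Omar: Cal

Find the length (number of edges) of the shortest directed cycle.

For each vertex v, BFS finds the shortest path from v back to v.
The shortest such closed walk is Gus → Lia → Jon → Cal → Gus, length 4.

4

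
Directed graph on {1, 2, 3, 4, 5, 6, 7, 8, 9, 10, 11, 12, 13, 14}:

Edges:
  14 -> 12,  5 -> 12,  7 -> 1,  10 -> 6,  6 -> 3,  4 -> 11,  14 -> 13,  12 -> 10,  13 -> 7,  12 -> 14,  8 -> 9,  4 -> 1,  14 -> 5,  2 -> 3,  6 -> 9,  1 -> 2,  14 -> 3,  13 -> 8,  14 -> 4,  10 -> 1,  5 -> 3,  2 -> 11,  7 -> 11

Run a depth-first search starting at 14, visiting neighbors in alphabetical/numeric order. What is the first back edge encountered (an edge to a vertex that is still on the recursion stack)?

DFS from 14 (visiting neighbors in alphabetical/numeric order); mark gray on enter, black on exit:
14 gray
  3 gray
  3 black
  4 gray
    1 gray
      2 gray
        2→3: 3 black — skip
        11 gray
        11 black
      2 black
    1 black
    4→11: 11 black — skip
  4 black
  5 gray
    5→3: 3 black — skip
    12 gray
      10 gray
        10→1: 1 black — skip
        6 gray
          6→3: 3 black — skip
          9 gray
          9 black
        6 black
      10 black
      12→14: 14 is gray → back edge
First back edge: 12 → 14.

12->14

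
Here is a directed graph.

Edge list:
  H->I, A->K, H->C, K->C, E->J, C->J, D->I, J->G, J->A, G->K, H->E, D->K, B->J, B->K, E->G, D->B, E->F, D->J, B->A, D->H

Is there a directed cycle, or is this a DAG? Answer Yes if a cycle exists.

Yes

DFS with white/gray/black marking, starting from A:
A gray
  K gray
    C gray
      J gray
        G gray
          G→K: K is gray → back edge
Back edge found, so a cycle exists: K → C → J → G → K.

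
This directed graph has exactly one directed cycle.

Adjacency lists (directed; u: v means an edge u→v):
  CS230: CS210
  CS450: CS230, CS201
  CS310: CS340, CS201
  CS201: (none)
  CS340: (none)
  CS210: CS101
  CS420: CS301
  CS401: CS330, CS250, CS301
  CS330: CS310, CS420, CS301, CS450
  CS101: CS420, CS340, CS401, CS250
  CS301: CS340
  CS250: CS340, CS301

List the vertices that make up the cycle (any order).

CS101, CS210, CS230, CS330, CS401, CS450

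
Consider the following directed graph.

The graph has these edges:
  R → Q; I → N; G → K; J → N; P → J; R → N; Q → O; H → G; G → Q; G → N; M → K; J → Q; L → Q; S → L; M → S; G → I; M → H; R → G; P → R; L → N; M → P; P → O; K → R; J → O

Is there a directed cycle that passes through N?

N lies on a cycle iff there is a path from N back to itself.
Exploring from N, it never reaches itself; equivalently, its strongly connected component is a singleton.

No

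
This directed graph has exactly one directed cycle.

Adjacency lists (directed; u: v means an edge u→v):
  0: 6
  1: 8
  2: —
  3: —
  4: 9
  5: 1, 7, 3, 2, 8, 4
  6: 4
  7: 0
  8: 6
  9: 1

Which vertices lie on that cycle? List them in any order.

1, 4, 6, 8, 9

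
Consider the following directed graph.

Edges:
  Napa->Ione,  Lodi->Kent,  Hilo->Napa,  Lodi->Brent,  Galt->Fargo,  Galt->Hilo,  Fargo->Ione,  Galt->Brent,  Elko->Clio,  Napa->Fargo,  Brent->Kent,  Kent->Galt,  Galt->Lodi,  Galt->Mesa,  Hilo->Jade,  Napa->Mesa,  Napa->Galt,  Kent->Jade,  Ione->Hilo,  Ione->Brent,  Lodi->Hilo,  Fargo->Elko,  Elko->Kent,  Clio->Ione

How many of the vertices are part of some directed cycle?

A vertex is on a directed cycle iff it belongs to a strongly connected component of size ≥ 2 (or has a self-loop).
The vertices on cycles are {Clio, Elko, Galt, Hilo, Ione, Kent, Lodi, Napa, Brent, Fargo} — 10 in total.

10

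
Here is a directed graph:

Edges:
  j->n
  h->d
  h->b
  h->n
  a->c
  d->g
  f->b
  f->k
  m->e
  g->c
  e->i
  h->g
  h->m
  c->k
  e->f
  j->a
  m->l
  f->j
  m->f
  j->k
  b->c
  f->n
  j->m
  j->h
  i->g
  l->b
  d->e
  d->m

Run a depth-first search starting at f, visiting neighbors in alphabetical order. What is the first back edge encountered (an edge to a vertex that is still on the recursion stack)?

DFS from f (visiting neighbors in alphabetical order); mark gray on enter, black on exit:
f gray
  b gray
    c gray
      k gray
      k black
    c black
  b black
  j gray
    a gray
      a→c: c black — skip
    a black
    h gray
      h→b: b black — skip
      d gray
        e gray
          e→f: f is gray → back edge
First back edge: e → f.

e->f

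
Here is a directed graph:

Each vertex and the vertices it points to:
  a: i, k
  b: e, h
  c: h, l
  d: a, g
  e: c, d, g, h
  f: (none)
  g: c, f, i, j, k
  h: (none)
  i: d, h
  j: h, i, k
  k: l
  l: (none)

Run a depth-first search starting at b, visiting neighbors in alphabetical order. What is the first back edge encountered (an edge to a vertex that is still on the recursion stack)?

i→d

DFS from b (visiting neighbors in alphabetical order); mark gray on enter, black on exit:
b gray
  e gray
    c gray
      h gray
      h black
      l gray
      l black
    c black
    d gray
      a gray
        i gray
          i→d: d is gray → back edge
First back edge: i → d.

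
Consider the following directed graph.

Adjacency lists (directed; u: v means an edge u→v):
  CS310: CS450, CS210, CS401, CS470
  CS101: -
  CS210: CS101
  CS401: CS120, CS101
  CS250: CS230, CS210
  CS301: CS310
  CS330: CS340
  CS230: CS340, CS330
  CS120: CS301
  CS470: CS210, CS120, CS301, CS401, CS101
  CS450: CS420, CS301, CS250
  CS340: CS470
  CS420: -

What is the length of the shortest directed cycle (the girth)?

For each vertex v, BFS finds the shortest path from v back to v.
The shortest such closed walk is CS450 → CS301 → CS310 → CS450, length 3.

3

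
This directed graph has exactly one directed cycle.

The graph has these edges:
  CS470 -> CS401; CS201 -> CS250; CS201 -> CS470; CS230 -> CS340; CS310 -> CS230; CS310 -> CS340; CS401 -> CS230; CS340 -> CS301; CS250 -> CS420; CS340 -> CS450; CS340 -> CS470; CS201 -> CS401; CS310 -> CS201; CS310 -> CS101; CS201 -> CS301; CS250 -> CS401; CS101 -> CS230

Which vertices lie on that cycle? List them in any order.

CS230, CS340, CS401, CS470

DFS with gray/black marking from CS340:
CS340 gray
  CS450 gray
  CS450 black
  CS470 gray
    CS401 gray
      CS230 gray
        CS230→CS340: CS340 is gray → back edge
Back edge closes the cycle CS340 → CS470 → CS401 → CS230 → CS340; its vertices are {CS230, CS340, CS401, CS470}.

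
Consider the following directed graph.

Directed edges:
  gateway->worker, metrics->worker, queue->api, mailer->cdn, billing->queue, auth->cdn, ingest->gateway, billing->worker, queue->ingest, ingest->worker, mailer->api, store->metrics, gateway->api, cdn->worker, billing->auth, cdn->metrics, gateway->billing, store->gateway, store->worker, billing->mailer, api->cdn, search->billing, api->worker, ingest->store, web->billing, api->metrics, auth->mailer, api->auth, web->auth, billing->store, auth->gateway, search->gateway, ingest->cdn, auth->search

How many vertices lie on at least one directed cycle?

9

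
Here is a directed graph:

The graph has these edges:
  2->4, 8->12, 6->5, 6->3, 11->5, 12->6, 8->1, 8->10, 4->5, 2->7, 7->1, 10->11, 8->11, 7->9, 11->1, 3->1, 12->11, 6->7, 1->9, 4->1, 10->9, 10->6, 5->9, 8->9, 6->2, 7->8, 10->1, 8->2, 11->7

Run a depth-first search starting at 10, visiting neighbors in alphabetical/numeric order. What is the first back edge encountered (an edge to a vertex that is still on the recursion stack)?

8->2

DFS from 10 (visiting neighbors in alphabetical/numeric order); mark gray on enter, black on exit:
10 gray
  1 gray
    9 gray
    9 black
  1 black
  6 gray
    2 gray
      4 gray
        4→1: 1 black — skip
        5 gray
          5→9: 9 black — skip
        5 black
      4 black
      7 gray
        7→1: 1 black — skip
        8 gray
          8→1: 1 black — skip
          8→2: 2 is gray → back edge
First back edge: 8 → 2.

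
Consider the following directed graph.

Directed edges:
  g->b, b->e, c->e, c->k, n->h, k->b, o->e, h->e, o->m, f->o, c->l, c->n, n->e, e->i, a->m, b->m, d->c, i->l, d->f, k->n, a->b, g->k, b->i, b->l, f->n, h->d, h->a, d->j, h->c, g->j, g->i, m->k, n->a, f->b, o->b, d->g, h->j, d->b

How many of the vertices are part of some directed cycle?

11

A vertex is on a directed cycle iff it belongs to a strongly connected component of size ≥ 2 (or has a self-loop).
The vertices on cycles are {a, b, c, d, f, g, h, k, m, n, o} — 11 in total.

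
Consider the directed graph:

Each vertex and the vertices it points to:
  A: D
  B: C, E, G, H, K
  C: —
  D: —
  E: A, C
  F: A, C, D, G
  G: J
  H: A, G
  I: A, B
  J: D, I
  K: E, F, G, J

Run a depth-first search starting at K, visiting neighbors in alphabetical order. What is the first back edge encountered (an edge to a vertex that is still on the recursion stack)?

B→G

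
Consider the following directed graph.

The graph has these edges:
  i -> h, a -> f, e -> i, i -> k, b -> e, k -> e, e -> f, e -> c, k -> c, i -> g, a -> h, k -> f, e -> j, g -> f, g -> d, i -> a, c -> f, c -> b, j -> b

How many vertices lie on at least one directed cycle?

6

A vertex is on a directed cycle iff it belongs to a strongly connected component of size ≥ 2 (or has a self-loop).
The vertices on cycles are {b, c, e, i, j, k} — 6 in total.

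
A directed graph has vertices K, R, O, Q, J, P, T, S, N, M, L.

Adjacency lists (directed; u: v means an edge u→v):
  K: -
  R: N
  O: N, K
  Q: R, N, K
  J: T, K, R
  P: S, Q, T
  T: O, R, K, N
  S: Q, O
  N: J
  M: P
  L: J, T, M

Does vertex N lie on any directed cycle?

Yes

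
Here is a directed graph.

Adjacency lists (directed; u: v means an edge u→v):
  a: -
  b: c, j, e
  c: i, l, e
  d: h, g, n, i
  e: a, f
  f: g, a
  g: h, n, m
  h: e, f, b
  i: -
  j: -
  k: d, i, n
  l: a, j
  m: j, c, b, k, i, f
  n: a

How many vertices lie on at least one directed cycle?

A vertex is on a directed cycle iff it belongs to a strongly connected component of size ≥ 2 (or has a self-loop).
The vertices on cycles are {b, c, d, e, f, g, h, k, m} — 9 in total.

9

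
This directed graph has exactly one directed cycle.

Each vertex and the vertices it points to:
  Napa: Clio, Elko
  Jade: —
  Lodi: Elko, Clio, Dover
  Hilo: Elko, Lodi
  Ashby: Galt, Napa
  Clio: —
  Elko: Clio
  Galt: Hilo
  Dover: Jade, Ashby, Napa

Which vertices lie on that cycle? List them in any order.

Galt, Hilo, Lodi, Ashby, Dover

DFS with gray/black marking from Dover:
Dover gray
  Jade gray
  Jade black
  Ashby gray
    Galt gray
      Hilo gray
        Elko gray
          Clio gray
          Clio black
        Elko black
        Lodi gray
          Lodi→Elko: Elko black — skip
          Lodi→Clio: Clio black — skip
          Lodi→Dover: Dover is gray → back edge
Back edge closes the cycle Dover → Ashby → Galt → Hilo → Lodi → Dover; its vertices are {Galt, Hilo, Lodi, Ashby, Dover}.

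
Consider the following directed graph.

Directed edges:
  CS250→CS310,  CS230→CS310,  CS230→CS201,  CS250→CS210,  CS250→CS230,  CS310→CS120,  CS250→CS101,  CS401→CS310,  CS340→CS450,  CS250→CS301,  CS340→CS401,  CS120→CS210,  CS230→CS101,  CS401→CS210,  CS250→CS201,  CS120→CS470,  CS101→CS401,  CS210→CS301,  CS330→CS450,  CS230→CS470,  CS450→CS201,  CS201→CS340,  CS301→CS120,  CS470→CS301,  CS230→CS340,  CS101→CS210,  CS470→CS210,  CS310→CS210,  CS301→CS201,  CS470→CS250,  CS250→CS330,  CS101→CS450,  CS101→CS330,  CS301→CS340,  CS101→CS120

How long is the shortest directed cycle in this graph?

3

For each vertex v, BFS finds the shortest path from v back to v.
The shortest such closed walk is CS470 → CS250 → CS230 → CS470, length 3.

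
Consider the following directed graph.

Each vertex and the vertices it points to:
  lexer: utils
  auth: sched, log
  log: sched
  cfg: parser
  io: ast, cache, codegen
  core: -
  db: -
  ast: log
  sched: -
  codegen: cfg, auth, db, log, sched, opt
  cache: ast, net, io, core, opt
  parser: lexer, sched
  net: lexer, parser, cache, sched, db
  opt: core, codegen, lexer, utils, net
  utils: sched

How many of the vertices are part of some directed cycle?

A vertex is on a directed cycle iff it belongs to a strongly connected component of size ≥ 2 (or has a self-loop).
The vertices on cycles are {io, net, opt, cache, codegen} — 5 in total.

5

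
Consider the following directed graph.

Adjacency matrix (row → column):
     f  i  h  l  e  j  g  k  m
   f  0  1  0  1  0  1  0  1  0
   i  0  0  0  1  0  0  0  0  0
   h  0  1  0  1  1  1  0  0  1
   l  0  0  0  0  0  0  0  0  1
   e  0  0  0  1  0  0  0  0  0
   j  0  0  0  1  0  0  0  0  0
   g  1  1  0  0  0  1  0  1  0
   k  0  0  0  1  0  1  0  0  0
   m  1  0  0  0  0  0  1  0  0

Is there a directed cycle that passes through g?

g is on a cycle iff g can reach itself via ≥1 edge.
g → k → l → m → g — yes.

Yes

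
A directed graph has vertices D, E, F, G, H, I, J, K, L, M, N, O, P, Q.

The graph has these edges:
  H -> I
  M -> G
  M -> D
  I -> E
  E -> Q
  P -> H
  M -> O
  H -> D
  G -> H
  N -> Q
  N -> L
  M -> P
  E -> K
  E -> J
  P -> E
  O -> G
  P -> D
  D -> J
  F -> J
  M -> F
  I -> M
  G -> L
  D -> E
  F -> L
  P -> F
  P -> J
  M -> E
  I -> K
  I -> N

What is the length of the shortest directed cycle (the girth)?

4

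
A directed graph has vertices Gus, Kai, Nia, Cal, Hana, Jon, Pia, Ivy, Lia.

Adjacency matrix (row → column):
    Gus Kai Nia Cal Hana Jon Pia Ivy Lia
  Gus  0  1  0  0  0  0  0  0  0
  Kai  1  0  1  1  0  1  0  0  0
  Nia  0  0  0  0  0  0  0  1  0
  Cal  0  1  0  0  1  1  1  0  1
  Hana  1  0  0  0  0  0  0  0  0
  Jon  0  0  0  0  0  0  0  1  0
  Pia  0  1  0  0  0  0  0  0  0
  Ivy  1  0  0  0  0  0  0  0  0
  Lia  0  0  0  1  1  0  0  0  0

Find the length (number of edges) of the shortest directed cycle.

For each vertex v, BFS finds the shortest path from v back to v.
The shortest such closed walk is Cal → Lia → Cal, length 2.

2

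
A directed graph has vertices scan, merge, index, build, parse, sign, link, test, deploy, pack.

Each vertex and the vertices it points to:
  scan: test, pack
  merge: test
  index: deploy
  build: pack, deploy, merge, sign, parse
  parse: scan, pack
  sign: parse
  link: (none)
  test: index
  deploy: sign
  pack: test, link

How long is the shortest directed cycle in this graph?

6

For each vertex v, BFS finds the shortest path from v back to v.
The shortest such closed walk is parse → scan → test → index → deploy → sign → parse, length 6.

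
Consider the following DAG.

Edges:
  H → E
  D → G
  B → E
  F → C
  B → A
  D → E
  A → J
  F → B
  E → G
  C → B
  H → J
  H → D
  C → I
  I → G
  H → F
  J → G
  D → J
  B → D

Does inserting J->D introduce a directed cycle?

Yes

Adding J→D creates a cycle iff D can already reach J.
Path from D: D → J.
So D → … → J → D is a cycle.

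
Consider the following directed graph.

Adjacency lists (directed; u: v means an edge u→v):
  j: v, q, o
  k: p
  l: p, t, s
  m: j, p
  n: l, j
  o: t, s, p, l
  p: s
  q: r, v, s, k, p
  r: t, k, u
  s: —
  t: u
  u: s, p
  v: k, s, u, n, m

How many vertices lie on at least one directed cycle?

5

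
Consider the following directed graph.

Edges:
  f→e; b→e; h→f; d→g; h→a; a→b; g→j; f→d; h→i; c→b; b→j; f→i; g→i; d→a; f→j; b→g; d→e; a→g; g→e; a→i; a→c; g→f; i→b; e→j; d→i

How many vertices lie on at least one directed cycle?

7

A vertex is on a directed cycle iff it belongs to a strongly connected component of size ≥ 2 (or has a self-loop).
The vertices on cycles are {a, b, c, d, f, g, i} — 7 in total.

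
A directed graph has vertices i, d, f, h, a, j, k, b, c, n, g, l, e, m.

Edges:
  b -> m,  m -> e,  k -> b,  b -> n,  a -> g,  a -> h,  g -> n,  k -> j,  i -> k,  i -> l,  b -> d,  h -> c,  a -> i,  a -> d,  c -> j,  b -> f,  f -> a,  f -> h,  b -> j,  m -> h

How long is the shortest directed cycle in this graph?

5

For each vertex v, BFS finds the shortest path from v back to v.
The shortest such closed walk is b → f → a → i → k → b, length 5.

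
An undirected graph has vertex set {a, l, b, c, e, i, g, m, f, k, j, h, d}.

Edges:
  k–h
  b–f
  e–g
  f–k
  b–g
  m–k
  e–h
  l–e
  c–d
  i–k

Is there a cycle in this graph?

Yes

DFS, tracking each vertex's parent; an edge to a visited non-parent vertex closes a cycle.
Start from c:
visit c (parent –)
  visit d (parent c)
    d–c: parent, skip
visit a (parent –)
visit l (parent –)
  visit e (parent l)
    visit g (parent e)
      g–e: parent, skip
      visit b (parent g)
        visit f (parent b)
          f–b: parent, skip
          visit k (parent f)
            visit m (parent k)
              m–k: parent, skip
            visit h (parent k)
              h–e: e visited and ≠ parent → cycle
Cycle: e – g – b – f – k – h – e.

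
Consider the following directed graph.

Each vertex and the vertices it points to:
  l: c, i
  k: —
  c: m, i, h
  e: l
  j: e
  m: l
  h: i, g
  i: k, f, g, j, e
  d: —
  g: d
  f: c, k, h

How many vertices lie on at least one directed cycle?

8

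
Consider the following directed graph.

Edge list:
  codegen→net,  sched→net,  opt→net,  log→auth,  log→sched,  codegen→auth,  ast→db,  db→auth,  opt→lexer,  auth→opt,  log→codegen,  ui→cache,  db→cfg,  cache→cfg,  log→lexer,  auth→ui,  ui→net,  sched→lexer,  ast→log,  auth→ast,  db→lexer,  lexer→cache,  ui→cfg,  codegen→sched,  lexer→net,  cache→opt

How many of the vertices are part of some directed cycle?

A vertex is on a directed cycle iff it belongs to a strongly connected component of size ≥ 2 (or has a self-loop).
The vertices on cycles are {db, ast, log, opt, auth, cache, lexer, codegen} — 8 in total.

8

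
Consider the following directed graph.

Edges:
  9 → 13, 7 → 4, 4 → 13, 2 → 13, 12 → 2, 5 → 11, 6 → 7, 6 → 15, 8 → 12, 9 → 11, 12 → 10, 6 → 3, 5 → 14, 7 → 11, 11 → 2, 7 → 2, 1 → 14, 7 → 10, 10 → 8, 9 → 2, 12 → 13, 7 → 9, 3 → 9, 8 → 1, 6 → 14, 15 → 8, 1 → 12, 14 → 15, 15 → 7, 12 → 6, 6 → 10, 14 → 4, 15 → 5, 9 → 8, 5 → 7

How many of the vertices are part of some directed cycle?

A vertex is on a directed cycle iff it belongs to a strongly connected component of size ≥ 2 (or has a self-loop).
The vertices on cycles are {1, 3, 5, 6, 7, 8, 9, 10, 12, 14, 15} — 11 in total.

11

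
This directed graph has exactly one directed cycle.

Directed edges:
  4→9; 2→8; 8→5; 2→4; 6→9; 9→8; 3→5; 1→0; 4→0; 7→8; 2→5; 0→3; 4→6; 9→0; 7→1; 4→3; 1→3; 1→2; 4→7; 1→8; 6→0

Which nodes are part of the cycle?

1, 2, 4, 7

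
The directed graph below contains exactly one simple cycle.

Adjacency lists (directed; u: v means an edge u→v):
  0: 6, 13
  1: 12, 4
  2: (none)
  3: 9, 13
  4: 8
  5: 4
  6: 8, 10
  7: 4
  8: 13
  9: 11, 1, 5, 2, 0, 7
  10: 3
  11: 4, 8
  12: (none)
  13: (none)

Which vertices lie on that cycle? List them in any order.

0, 3, 6, 9, 10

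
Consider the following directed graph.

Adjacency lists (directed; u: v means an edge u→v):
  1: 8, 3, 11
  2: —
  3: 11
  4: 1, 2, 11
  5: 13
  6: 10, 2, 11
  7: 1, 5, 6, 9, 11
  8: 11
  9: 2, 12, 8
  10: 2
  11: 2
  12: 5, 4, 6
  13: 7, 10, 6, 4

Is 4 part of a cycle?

4 lies on a cycle iff there is a path from 4 back to itself.
Exploring from 4, it never reaches itself; equivalently, its strongly connected component is a singleton.

No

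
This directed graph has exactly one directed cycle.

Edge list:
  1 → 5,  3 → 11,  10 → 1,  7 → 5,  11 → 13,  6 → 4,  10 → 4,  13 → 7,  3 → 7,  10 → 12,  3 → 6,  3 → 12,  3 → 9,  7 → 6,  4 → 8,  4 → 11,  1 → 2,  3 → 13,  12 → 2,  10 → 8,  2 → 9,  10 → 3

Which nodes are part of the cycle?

DFS with gray/black marking from 7:
7 gray
  5 gray
  5 black
  6 gray
    4 gray
      11 gray
        13 gray
          13→7: 7 is gray → back edge
Back edge closes the cycle 7 → 6 → 4 → 11 → 13 → 7; its vertices are {4, 6, 7, 11, 13}.

4, 6, 7, 11, 13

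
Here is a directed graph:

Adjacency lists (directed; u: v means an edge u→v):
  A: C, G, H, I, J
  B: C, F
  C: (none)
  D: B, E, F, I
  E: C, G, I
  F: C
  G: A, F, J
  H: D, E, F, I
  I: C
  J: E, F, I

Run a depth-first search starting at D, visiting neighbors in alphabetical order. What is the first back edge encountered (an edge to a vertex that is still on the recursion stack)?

DFS from D (visiting neighbors in alphabetical order); mark gray on enter, black on exit:
D gray
  B gray
    C gray
    C black
    F gray
      F→C: C black — skip
    F black
  B black
  E gray
    E→C: C black — skip
    G gray
      A gray
        A→C: C black — skip
        A→G: G is gray → back edge
First back edge: A → G.

A→G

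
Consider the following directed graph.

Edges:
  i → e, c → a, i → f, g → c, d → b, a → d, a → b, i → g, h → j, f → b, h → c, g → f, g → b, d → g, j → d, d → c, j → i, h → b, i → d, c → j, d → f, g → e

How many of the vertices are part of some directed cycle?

6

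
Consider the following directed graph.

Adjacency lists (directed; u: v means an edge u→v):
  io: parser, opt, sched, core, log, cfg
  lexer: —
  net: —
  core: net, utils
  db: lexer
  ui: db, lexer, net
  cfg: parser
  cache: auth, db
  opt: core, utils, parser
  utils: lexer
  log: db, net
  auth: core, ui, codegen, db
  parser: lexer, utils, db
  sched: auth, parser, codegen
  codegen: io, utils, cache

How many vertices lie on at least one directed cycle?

5

A vertex is on a directed cycle iff it belongs to a strongly connected component of size ≥ 2 (or has a self-loop).
The vertices on cycles are {io, auth, cache, sched, codegen} — 5 in total.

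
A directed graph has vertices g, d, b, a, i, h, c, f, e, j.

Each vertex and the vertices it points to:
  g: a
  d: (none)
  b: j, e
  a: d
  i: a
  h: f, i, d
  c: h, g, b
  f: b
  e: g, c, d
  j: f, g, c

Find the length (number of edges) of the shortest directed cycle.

For each vertex v, BFS finds the shortest path from v back to v.
The shortest such closed walk is c → b → j → c, length 3.

3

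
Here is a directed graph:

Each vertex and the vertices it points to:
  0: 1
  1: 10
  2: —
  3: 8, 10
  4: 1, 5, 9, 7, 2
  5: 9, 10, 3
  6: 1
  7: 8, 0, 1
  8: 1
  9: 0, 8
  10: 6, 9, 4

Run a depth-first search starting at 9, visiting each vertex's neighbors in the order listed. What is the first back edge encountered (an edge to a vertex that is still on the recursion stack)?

6→1

DFS from 9 (visiting each vertex's neighbors in the order listed); mark gray on enter, black on exit:
9 gray
  0 gray
    1 gray
      10 gray
        6 gray
          6→1: 1 is gray → back edge
First back edge: 6 → 1.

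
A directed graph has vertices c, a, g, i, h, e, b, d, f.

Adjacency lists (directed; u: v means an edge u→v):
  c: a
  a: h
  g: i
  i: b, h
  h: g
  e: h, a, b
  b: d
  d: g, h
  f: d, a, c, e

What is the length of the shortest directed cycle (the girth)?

3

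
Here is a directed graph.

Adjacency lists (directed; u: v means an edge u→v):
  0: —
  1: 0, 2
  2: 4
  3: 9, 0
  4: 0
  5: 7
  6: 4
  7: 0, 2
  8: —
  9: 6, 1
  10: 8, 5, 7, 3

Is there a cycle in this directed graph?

DFS with white/gray/black marking, starting from 3:
3 gray
  9 gray
    6 gray
      4 gray
        0 gray
        0 black
      4 black
    6 black
    1 gray
      1→0: 0 black — skip
      2 gray
        2→4: 4 black — skip
      2 black
    1 black
  9 black
  3→0: 0 black — skip
3 black
5 gray
  7 gray
    7→0: 0 black — skip
    7→2: 2 black — skip
  7 black
5 black
8 gray
8 black
10 gray
  10→8: 8 black — skip
  10→5: 5 black — skip
  10→7: 7 black — skip
  10→3: 3 black — skip
10 black
Every edge goes to a white or black vertex — no back edge, so the graph is acyclic.

No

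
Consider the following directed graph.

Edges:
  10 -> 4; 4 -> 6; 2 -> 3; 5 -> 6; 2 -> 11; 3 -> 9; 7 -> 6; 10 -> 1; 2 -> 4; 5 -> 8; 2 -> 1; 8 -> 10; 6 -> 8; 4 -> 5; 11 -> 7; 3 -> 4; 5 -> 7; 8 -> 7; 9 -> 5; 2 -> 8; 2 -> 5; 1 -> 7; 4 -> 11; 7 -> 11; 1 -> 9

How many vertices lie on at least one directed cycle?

A vertex is on a directed cycle iff it belongs to a strongly connected component of size ≥ 2 (or has a self-loop).
The vertices on cycles are {1, 4, 5, 6, 7, 8, 9, 10, 11} — 9 in total.

9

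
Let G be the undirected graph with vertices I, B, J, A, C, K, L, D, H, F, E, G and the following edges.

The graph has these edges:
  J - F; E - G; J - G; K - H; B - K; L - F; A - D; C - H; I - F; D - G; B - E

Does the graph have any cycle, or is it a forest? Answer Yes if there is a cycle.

No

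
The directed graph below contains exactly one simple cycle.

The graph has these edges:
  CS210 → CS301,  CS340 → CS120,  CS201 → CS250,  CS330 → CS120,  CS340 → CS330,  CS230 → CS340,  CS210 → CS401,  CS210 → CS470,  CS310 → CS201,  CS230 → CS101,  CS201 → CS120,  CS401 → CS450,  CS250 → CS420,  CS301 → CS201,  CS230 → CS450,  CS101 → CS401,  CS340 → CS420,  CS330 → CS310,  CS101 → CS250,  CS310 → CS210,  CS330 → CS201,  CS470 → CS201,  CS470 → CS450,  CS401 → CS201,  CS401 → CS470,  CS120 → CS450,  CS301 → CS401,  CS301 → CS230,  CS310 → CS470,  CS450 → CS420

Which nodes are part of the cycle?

CS210, CS230, CS301, CS310, CS330, CS340

DFS with gray/black marking from CS210:
CS210 gray
  CS301 gray
    CS230 gray
      CS450 gray
        CS420 gray
        CS420 black
      CS450 black
      CS101 gray
        CS250 gray
          CS250→CS420: CS420 black — skip
        CS250 black
        CS401 gray
          CS470 gray
            CS201 gray
              CS201→CS250: CS250 black — skip
              CS120 gray
                CS120→CS450: CS450 black — skip
              CS120 black
            CS201 black
            CS470→CS450: CS450 black — skip
          CS470 black
          CS401→CS450: CS450 black — skip
          CS401→CS201: CS201 black — skip
        CS401 black
      CS101 black
      CS340 gray
        CS340→CS120: CS120 black — skip
        CS330 gray
          CS310 gray
            CS310→CS201: CS201 black — skip
            CS310→CS470: CS470 black — skip
            CS310→CS210: CS210 is gray → back edge
Back edge closes the cycle CS210 → CS301 → CS230 → CS340 → CS330 → CS310 → CS210; its vertices are {CS210, CS230, CS301, CS310, CS330, CS340}.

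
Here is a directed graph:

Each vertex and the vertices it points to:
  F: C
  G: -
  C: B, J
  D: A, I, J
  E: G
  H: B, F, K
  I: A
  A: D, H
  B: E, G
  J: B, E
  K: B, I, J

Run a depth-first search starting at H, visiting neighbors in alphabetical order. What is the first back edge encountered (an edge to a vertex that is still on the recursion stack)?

DFS from H (visiting neighbors in alphabetical order); mark gray on enter, black on exit:
H gray
  B gray
    E gray
      G gray
      G black
    E black
    B→G: G black — skip
  B black
  F gray
    C gray
      C→B: B black — skip
      J gray
        J→B: B black — skip
        J→E: E black — skip
      J black
    C black
  F black
  K gray
    K→B: B black — skip
    I gray
      A gray
        D gray
          D→A: A is gray → back edge
First back edge: D → A.

D→A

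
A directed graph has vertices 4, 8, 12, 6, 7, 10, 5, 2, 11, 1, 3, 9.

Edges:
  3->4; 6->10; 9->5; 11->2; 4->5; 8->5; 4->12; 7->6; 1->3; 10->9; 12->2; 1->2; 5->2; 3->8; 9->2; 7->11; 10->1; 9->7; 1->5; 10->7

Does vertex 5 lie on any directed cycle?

5 lies on a cycle iff there is a path from 5 back to itself.
Exploring from 5, it never reaches itself; equivalently, its strongly connected component is a singleton.

No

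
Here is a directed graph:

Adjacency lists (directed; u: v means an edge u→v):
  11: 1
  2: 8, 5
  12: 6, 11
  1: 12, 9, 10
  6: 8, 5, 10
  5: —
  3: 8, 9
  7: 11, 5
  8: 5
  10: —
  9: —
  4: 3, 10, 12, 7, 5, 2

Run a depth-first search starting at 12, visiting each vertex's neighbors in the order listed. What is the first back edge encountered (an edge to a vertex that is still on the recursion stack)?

1→12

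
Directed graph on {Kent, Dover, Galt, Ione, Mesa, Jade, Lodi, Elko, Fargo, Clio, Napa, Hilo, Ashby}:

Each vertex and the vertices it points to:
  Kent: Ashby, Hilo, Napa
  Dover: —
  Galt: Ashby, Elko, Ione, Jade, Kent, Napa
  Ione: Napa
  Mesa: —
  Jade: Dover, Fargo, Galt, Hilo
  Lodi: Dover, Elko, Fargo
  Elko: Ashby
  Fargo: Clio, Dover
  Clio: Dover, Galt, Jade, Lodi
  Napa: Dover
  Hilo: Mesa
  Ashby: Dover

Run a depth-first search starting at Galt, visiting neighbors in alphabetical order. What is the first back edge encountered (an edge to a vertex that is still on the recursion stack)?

DFS from Galt (visiting neighbors in alphabetical order); mark gray on enter, black on exit:
Galt gray
  Ashby gray
    Dover gray
    Dover black
  Ashby black
  Elko gray
    Elko→Ashby: Ashby black — skip
  Elko black
  Ione gray
    Napa gray
      Napa→Dover: Dover black — skip
    Napa black
  Ione black
  Jade gray
    Jade→Dover: Dover black — skip
    Fargo gray
      Clio gray
        Clio→Dover: Dover black — skip
        Clio→Galt: Galt is gray → back edge
First back edge: Clio → Galt.

Clio→Galt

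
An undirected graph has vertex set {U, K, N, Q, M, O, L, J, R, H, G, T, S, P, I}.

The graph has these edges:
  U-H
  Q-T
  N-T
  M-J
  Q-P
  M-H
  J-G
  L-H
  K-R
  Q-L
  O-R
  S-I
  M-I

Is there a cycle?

No

DFS, tracking each vertex's parent; an edge to a visited non-parent vertex closes a cycle.
Start from U:
visit U (parent –)
  visit H (parent U)
    visit L (parent H)
      L–H: parent, skip
      visit Q (parent L)
        Q–L: parent, skip
        visit T (parent Q)
          visit N (parent T)
            N–T: parent, skip
          T–Q: parent, skip
        visit P (parent Q)
          P–Q: parent, skip
    visit M (parent H)
      M–H: parent, skip
      visit I (parent M)
        visit S (parent I)
          S–I: parent, skip
        I–M: parent, skip
      visit J (parent M)
        J–M: parent, skip
        visit G (parent J)
          G–J: parent, skip
    H–U: parent, skip
visit K (parent –)
  visit R (parent K)
    visit O (parent R)
      O–R: parent, skip
    R–K: parent, skip
No non-parent visited neighbor found — the graph is a forest.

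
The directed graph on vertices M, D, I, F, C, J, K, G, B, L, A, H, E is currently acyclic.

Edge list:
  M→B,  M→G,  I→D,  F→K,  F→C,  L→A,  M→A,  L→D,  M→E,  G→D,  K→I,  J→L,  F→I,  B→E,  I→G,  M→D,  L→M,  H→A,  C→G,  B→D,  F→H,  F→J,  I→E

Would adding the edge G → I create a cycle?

Yes

Adding G→I creates a cycle iff I can already reach G.
Path from I: I → G.
So I → … → G → I is a cycle.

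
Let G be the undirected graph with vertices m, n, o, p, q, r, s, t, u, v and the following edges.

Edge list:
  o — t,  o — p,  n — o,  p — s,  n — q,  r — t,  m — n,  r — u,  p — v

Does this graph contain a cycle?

DFS, tracking each vertex's parent; an edge to a visited non-parent vertex closes a cycle.
Start from t:
visit t (parent –)
  visit o (parent t)
    visit n (parent o)
      visit q (parent n)
        q–n: parent, skip
      visit m (parent n)
        m–n: parent, skip
      n–o: parent, skip
    o–t: parent, skip
    visit p (parent o)
      visit s (parent p)
        s–p: parent, skip
      visit v (parent p)
        v–p: parent, skip
      p–o: parent, skip
  visit r (parent t)
    visit u (parent r)
      u–r: parent, skip
    r–t: parent, skip
No non-parent visited neighbor found — the graph is a forest.

No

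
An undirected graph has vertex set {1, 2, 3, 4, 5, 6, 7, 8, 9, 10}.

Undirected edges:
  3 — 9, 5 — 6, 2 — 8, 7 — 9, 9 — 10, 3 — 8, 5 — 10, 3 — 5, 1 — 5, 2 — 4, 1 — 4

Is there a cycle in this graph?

DFS, tracking each vertex's parent; an edge to a visited non-parent vertex closes a cycle.
Start from 8:
visit 8 (parent –)
  visit 3 (parent 8)
    3–8: parent, skip
    visit 9 (parent 3)
      visit 10 (parent 9)
        10–9: parent, skip
        visit 5 (parent 10)
          visit 6 (parent 5)
            6–5: parent, skip
          5–3: 3 visited and ≠ parent → cycle
Cycle: 3 – 9 – 10 – 5 – 3.

Yes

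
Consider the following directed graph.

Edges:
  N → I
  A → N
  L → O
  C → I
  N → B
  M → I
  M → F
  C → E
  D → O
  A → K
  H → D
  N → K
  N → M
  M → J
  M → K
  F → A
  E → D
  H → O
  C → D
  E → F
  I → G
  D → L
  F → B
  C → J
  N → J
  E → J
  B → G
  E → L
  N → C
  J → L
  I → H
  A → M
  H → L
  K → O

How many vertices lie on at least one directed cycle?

6

A vertex is on a directed cycle iff it belongs to a strongly connected component of size ≥ 2 (or has a self-loop).
The vertices on cycles are {A, C, E, F, M, N} — 6 in total.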